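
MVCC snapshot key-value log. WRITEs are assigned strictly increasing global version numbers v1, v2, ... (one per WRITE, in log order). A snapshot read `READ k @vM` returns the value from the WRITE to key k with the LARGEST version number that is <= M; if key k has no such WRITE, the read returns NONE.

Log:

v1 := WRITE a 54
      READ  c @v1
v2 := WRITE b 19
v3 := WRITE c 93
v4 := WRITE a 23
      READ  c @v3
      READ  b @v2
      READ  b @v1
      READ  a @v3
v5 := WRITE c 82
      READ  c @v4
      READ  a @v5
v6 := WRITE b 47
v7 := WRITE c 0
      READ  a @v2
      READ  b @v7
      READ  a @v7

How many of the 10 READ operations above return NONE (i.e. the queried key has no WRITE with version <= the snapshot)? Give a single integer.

Answer: 2

Derivation:
v1: WRITE a=54  (a history now [(1, 54)])
READ c @v1: history=[] -> no version <= 1 -> NONE
v2: WRITE b=19  (b history now [(2, 19)])
v3: WRITE c=93  (c history now [(3, 93)])
v4: WRITE a=23  (a history now [(1, 54), (4, 23)])
READ c @v3: history=[(3, 93)] -> pick v3 -> 93
READ b @v2: history=[(2, 19)] -> pick v2 -> 19
READ b @v1: history=[(2, 19)] -> no version <= 1 -> NONE
READ a @v3: history=[(1, 54), (4, 23)] -> pick v1 -> 54
v5: WRITE c=82  (c history now [(3, 93), (5, 82)])
READ c @v4: history=[(3, 93), (5, 82)] -> pick v3 -> 93
READ a @v5: history=[(1, 54), (4, 23)] -> pick v4 -> 23
v6: WRITE b=47  (b history now [(2, 19), (6, 47)])
v7: WRITE c=0  (c history now [(3, 93), (5, 82), (7, 0)])
READ a @v2: history=[(1, 54), (4, 23)] -> pick v1 -> 54
READ b @v7: history=[(2, 19), (6, 47)] -> pick v6 -> 47
READ a @v7: history=[(1, 54), (4, 23)] -> pick v4 -> 23
Read results in order: ['NONE', '93', '19', 'NONE', '54', '93', '23', '54', '47', '23']
NONE count = 2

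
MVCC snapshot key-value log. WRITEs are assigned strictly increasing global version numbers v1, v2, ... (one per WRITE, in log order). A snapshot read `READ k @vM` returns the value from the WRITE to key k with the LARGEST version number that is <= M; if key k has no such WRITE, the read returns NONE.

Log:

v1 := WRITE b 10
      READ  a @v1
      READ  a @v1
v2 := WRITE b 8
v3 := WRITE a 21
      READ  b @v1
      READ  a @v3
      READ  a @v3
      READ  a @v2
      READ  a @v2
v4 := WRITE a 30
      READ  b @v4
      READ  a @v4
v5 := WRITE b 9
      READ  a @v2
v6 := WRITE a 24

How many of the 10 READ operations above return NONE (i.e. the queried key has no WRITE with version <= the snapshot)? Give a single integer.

Answer: 5

Derivation:
v1: WRITE b=10  (b history now [(1, 10)])
READ a @v1: history=[] -> no version <= 1 -> NONE
READ a @v1: history=[] -> no version <= 1 -> NONE
v2: WRITE b=8  (b history now [(1, 10), (2, 8)])
v3: WRITE a=21  (a history now [(3, 21)])
READ b @v1: history=[(1, 10), (2, 8)] -> pick v1 -> 10
READ a @v3: history=[(3, 21)] -> pick v3 -> 21
READ a @v3: history=[(3, 21)] -> pick v3 -> 21
READ a @v2: history=[(3, 21)] -> no version <= 2 -> NONE
READ a @v2: history=[(3, 21)] -> no version <= 2 -> NONE
v4: WRITE a=30  (a history now [(3, 21), (4, 30)])
READ b @v4: history=[(1, 10), (2, 8)] -> pick v2 -> 8
READ a @v4: history=[(3, 21), (4, 30)] -> pick v4 -> 30
v5: WRITE b=9  (b history now [(1, 10), (2, 8), (5, 9)])
READ a @v2: history=[(3, 21), (4, 30)] -> no version <= 2 -> NONE
v6: WRITE a=24  (a history now [(3, 21), (4, 30), (6, 24)])
Read results in order: ['NONE', 'NONE', '10', '21', '21', 'NONE', 'NONE', '8', '30', 'NONE']
NONE count = 5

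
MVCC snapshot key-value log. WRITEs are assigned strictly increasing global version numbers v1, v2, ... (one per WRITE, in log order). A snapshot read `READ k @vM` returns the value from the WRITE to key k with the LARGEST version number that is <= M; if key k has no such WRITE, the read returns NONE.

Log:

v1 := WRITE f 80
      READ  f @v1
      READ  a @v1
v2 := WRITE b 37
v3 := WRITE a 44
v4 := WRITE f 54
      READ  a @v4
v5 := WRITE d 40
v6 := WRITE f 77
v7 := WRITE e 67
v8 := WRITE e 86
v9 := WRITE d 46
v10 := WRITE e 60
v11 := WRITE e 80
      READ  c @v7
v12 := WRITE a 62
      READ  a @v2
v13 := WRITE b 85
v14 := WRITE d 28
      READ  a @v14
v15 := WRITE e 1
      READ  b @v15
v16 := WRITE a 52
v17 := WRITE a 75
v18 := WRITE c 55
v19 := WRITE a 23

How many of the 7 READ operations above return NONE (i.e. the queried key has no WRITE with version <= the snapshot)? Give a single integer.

Answer: 3

Derivation:
v1: WRITE f=80  (f history now [(1, 80)])
READ f @v1: history=[(1, 80)] -> pick v1 -> 80
READ a @v1: history=[] -> no version <= 1 -> NONE
v2: WRITE b=37  (b history now [(2, 37)])
v3: WRITE a=44  (a history now [(3, 44)])
v4: WRITE f=54  (f history now [(1, 80), (4, 54)])
READ a @v4: history=[(3, 44)] -> pick v3 -> 44
v5: WRITE d=40  (d history now [(5, 40)])
v6: WRITE f=77  (f history now [(1, 80), (4, 54), (6, 77)])
v7: WRITE e=67  (e history now [(7, 67)])
v8: WRITE e=86  (e history now [(7, 67), (8, 86)])
v9: WRITE d=46  (d history now [(5, 40), (9, 46)])
v10: WRITE e=60  (e history now [(7, 67), (8, 86), (10, 60)])
v11: WRITE e=80  (e history now [(7, 67), (8, 86), (10, 60), (11, 80)])
READ c @v7: history=[] -> no version <= 7 -> NONE
v12: WRITE a=62  (a history now [(3, 44), (12, 62)])
READ a @v2: history=[(3, 44), (12, 62)] -> no version <= 2 -> NONE
v13: WRITE b=85  (b history now [(2, 37), (13, 85)])
v14: WRITE d=28  (d history now [(5, 40), (9, 46), (14, 28)])
READ a @v14: history=[(3, 44), (12, 62)] -> pick v12 -> 62
v15: WRITE e=1  (e history now [(7, 67), (8, 86), (10, 60), (11, 80), (15, 1)])
READ b @v15: history=[(2, 37), (13, 85)] -> pick v13 -> 85
v16: WRITE a=52  (a history now [(3, 44), (12, 62), (16, 52)])
v17: WRITE a=75  (a history now [(3, 44), (12, 62), (16, 52), (17, 75)])
v18: WRITE c=55  (c history now [(18, 55)])
v19: WRITE a=23  (a history now [(3, 44), (12, 62), (16, 52), (17, 75), (19, 23)])
Read results in order: ['80', 'NONE', '44', 'NONE', 'NONE', '62', '85']
NONE count = 3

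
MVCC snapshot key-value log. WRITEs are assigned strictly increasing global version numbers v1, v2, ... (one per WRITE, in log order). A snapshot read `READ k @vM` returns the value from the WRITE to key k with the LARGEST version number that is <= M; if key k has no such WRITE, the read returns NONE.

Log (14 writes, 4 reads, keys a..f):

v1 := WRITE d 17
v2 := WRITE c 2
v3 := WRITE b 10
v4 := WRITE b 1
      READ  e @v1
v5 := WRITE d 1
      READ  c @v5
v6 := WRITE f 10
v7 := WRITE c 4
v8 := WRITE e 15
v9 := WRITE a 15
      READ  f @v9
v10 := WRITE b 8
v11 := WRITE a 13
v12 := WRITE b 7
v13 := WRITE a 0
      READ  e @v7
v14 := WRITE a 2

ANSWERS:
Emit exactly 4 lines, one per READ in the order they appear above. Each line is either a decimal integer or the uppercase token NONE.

Answer: NONE
2
10
NONE

Derivation:
v1: WRITE d=17  (d history now [(1, 17)])
v2: WRITE c=2  (c history now [(2, 2)])
v3: WRITE b=10  (b history now [(3, 10)])
v4: WRITE b=1  (b history now [(3, 10), (4, 1)])
READ e @v1: history=[] -> no version <= 1 -> NONE
v5: WRITE d=1  (d history now [(1, 17), (5, 1)])
READ c @v5: history=[(2, 2)] -> pick v2 -> 2
v6: WRITE f=10  (f history now [(6, 10)])
v7: WRITE c=4  (c history now [(2, 2), (7, 4)])
v8: WRITE e=15  (e history now [(8, 15)])
v9: WRITE a=15  (a history now [(9, 15)])
READ f @v9: history=[(6, 10)] -> pick v6 -> 10
v10: WRITE b=8  (b history now [(3, 10), (4, 1), (10, 8)])
v11: WRITE a=13  (a history now [(9, 15), (11, 13)])
v12: WRITE b=7  (b history now [(3, 10), (4, 1), (10, 8), (12, 7)])
v13: WRITE a=0  (a history now [(9, 15), (11, 13), (13, 0)])
READ e @v7: history=[(8, 15)] -> no version <= 7 -> NONE
v14: WRITE a=2  (a history now [(9, 15), (11, 13), (13, 0), (14, 2)])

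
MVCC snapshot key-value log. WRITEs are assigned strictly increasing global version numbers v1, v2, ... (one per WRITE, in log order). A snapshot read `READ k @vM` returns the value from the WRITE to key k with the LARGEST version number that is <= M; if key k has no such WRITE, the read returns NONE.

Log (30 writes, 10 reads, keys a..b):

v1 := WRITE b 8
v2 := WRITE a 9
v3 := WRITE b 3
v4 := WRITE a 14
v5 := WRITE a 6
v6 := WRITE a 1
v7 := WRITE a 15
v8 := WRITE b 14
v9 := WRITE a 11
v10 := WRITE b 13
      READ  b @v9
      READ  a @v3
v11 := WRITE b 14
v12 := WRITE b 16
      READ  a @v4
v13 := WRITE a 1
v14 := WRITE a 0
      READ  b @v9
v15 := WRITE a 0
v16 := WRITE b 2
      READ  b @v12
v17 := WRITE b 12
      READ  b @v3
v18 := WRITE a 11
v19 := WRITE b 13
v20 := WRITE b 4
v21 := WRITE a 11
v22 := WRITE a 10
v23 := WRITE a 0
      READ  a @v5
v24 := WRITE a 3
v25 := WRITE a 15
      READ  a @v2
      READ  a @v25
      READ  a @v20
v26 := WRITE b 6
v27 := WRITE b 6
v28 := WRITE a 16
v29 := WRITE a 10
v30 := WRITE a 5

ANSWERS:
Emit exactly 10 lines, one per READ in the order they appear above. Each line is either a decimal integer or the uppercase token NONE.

Answer: 14
9
14
14
16
3
6
9
15
11

Derivation:
v1: WRITE b=8  (b history now [(1, 8)])
v2: WRITE a=9  (a history now [(2, 9)])
v3: WRITE b=3  (b history now [(1, 8), (3, 3)])
v4: WRITE a=14  (a history now [(2, 9), (4, 14)])
v5: WRITE a=6  (a history now [(2, 9), (4, 14), (5, 6)])
v6: WRITE a=1  (a history now [(2, 9), (4, 14), (5, 6), (6, 1)])
v7: WRITE a=15  (a history now [(2, 9), (4, 14), (5, 6), (6, 1), (7, 15)])
v8: WRITE b=14  (b history now [(1, 8), (3, 3), (8, 14)])
v9: WRITE a=11  (a history now [(2, 9), (4, 14), (5, 6), (6, 1), (7, 15), (9, 11)])
v10: WRITE b=13  (b history now [(1, 8), (3, 3), (8, 14), (10, 13)])
READ b @v9: history=[(1, 8), (3, 3), (8, 14), (10, 13)] -> pick v8 -> 14
READ a @v3: history=[(2, 9), (4, 14), (5, 6), (6, 1), (7, 15), (9, 11)] -> pick v2 -> 9
v11: WRITE b=14  (b history now [(1, 8), (3, 3), (8, 14), (10, 13), (11, 14)])
v12: WRITE b=16  (b history now [(1, 8), (3, 3), (8, 14), (10, 13), (11, 14), (12, 16)])
READ a @v4: history=[(2, 9), (4, 14), (5, 6), (6, 1), (7, 15), (9, 11)] -> pick v4 -> 14
v13: WRITE a=1  (a history now [(2, 9), (4, 14), (5, 6), (6, 1), (7, 15), (9, 11), (13, 1)])
v14: WRITE a=0  (a history now [(2, 9), (4, 14), (5, 6), (6, 1), (7, 15), (9, 11), (13, 1), (14, 0)])
READ b @v9: history=[(1, 8), (3, 3), (8, 14), (10, 13), (11, 14), (12, 16)] -> pick v8 -> 14
v15: WRITE a=0  (a history now [(2, 9), (4, 14), (5, 6), (6, 1), (7, 15), (9, 11), (13, 1), (14, 0), (15, 0)])
v16: WRITE b=2  (b history now [(1, 8), (3, 3), (8, 14), (10, 13), (11, 14), (12, 16), (16, 2)])
READ b @v12: history=[(1, 8), (3, 3), (8, 14), (10, 13), (11, 14), (12, 16), (16, 2)] -> pick v12 -> 16
v17: WRITE b=12  (b history now [(1, 8), (3, 3), (8, 14), (10, 13), (11, 14), (12, 16), (16, 2), (17, 12)])
READ b @v3: history=[(1, 8), (3, 3), (8, 14), (10, 13), (11, 14), (12, 16), (16, 2), (17, 12)] -> pick v3 -> 3
v18: WRITE a=11  (a history now [(2, 9), (4, 14), (5, 6), (6, 1), (7, 15), (9, 11), (13, 1), (14, 0), (15, 0), (18, 11)])
v19: WRITE b=13  (b history now [(1, 8), (3, 3), (8, 14), (10, 13), (11, 14), (12, 16), (16, 2), (17, 12), (19, 13)])
v20: WRITE b=4  (b history now [(1, 8), (3, 3), (8, 14), (10, 13), (11, 14), (12, 16), (16, 2), (17, 12), (19, 13), (20, 4)])
v21: WRITE a=11  (a history now [(2, 9), (4, 14), (5, 6), (6, 1), (7, 15), (9, 11), (13, 1), (14, 0), (15, 0), (18, 11), (21, 11)])
v22: WRITE a=10  (a history now [(2, 9), (4, 14), (5, 6), (6, 1), (7, 15), (9, 11), (13, 1), (14, 0), (15, 0), (18, 11), (21, 11), (22, 10)])
v23: WRITE a=0  (a history now [(2, 9), (4, 14), (5, 6), (6, 1), (7, 15), (9, 11), (13, 1), (14, 0), (15, 0), (18, 11), (21, 11), (22, 10), (23, 0)])
READ a @v5: history=[(2, 9), (4, 14), (5, 6), (6, 1), (7, 15), (9, 11), (13, 1), (14, 0), (15, 0), (18, 11), (21, 11), (22, 10), (23, 0)] -> pick v5 -> 6
v24: WRITE a=3  (a history now [(2, 9), (4, 14), (5, 6), (6, 1), (7, 15), (9, 11), (13, 1), (14, 0), (15, 0), (18, 11), (21, 11), (22, 10), (23, 0), (24, 3)])
v25: WRITE a=15  (a history now [(2, 9), (4, 14), (5, 6), (6, 1), (7, 15), (9, 11), (13, 1), (14, 0), (15, 0), (18, 11), (21, 11), (22, 10), (23, 0), (24, 3), (25, 15)])
READ a @v2: history=[(2, 9), (4, 14), (5, 6), (6, 1), (7, 15), (9, 11), (13, 1), (14, 0), (15, 0), (18, 11), (21, 11), (22, 10), (23, 0), (24, 3), (25, 15)] -> pick v2 -> 9
READ a @v25: history=[(2, 9), (4, 14), (5, 6), (6, 1), (7, 15), (9, 11), (13, 1), (14, 0), (15, 0), (18, 11), (21, 11), (22, 10), (23, 0), (24, 3), (25, 15)] -> pick v25 -> 15
READ a @v20: history=[(2, 9), (4, 14), (5, 6), (6, 1), (7, 15), (9, 11), (13, 1), (14, 0), (15, 0), (18, 11), (21, 11), (22, 10), (23, 0), (24, 3), (25, 15)] -> pick v18 -> 11
v26: WRITE b=6  (b history now [(1, 8), (3, 3), (8, 14), (10, 13), (11, 14), (12, 16), (16, 2), (17, 12), (19, 13), (20, 4), (26, 6)])
v27: WRITE b=6  (b history now [(1, 8), (3, 3), (8, 14), (10, 13), (11, 14), (12, 16), (16, 2), (17, 12), (19, 13), (20, 4), (26, 6), (27, 6)])
v28: WRITE a=16  (a history now [(2, 9), (4, 14), (5, 6), (6, 1), (7, 15), (9, 11), (13, 1), (14, 0), (15, 0), (18, 11), (21, 11), (22, 10), (23, 0), (24, 3), (25, 15), (28, 16)])
v29: WRITE a=10  (a history now [(2, 9), (4, 14), (5, 6), (6, 1), (7, 15), (9, 11), (13, 1), (14, 0), (15, 0), (18, 11), (21, 11), (22, 10), (23, 0), (24, 3), (25, 15), (28, 16), (29, 10)])
v30: WRITE a=5  (a history now [(2, 9), (4, 14), (5, 6), (6, 1), (7, 15), (9, 11), (13, 1), (14, 0), (15, 0), (18, 11), (21, 11), (22, 10), (23, 0), (24, 3), (25, 15), (28, 16), (29, 10), (30, 5)])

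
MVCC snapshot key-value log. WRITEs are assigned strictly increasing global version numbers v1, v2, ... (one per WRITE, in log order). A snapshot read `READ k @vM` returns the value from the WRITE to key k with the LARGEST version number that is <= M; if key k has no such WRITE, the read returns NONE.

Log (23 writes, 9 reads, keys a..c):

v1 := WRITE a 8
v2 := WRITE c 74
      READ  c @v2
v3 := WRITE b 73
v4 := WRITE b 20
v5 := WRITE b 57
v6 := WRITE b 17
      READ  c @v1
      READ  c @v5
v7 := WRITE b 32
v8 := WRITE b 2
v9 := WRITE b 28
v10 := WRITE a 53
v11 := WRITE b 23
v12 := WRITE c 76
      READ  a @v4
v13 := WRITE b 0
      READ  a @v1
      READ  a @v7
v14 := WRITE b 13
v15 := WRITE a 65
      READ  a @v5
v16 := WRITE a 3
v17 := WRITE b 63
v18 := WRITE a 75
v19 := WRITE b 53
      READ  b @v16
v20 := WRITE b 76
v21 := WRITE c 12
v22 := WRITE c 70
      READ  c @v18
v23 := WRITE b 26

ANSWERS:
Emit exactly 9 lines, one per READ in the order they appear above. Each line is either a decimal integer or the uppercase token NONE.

Answer: 74
NONE
74
8
8
8
8
13
76

Derivation:
v1: WRITE a=8  (a history now [(1, 8)])
v2: WRITE c=74  (c history now [(2, 74)])
READ c @v2: history=[(2, 74)] -> pick v2 -> 74
v3: WRITE b=73  (b history now [(3, 73)])
v4: WRITE b=20  (b history now [(3, 73), (4, 20)])
v5: WRITE b=57  (b history now [(3, 73), (4, 20), (5, 57)])
v6: WRITE b=17  (b history now [(3, 73), (4, 20), (5, 57), (6, 17)])
READ c @v1: history=[(2, 74)] -> no version <= 1 -> NONE
READ c @v5: history=[(2, 74)] -> pick v2 -> 74
v7: WRITE b=32  (b history now [(3, 73), (4, 20), (5, 57), (6, 17), (7, 32)])
v8: WRITE b=2  (b history now [(3, 73), (4, 20), (5, 57), (6, 17), (7, 32), (8, 2)])
v9: WRITE b=28  (b history now [(3, 73), (4, 20), (5, 57), (6, 17), (7, 32), (8, 2), (9, 28)])
v10: WRITE a=53  (a history now [(1, 8), (10, 53)])
v11: WRITE b=23  (b history now [(3, 73), (4, 20), (5, 57), (6, 17), (7, 32), (8, 2), (9, 28), (11, 23)])
v12: WRITE c=76  (c history now [(2, 74), (12, 76)])
READ a @v4: history=[(1, 8), (10, 53)] -> pick v1 -> 8
v13: WRITE b=0  (b history now [(3, 73), (4, 20), (5, 57), (6, 17), (7, 32), (8, 2), (9, 28), (11, 23), (13, 0)])
READ a @v1: history=[(1, 8), (10, 53)] -> pick v1 -> 8
READ a @v7: history=[(1, 8), (10, 53)] -> pick v1 -> 8
v14: WRITE b=13  (b history now [(3, 73), (4, 20), (5, 57), (6, 17), (7, 32), (8, 2), (9, 28), (11, 23), (13, 0), (14, 13)])
v15: WRITE a=65  (a history now [(1, 8), (10, 53), (15, 65)])
READ a @v5: history=[(1, 8), (10, 53), (15, 65)] -> pick v1 -> 8
v16: WRITE a=3  (a history now [(1, 8), (10, 53), (15, 65), (16, 3)])
v17: WRITE b=63  (b history now [(3, 73), (4, 20), (5, 57), (6, 17), (7, 32), (8, 2), (9, 28), (11, 23), (13, 0), (14, 13), (17, 63)])
v18: WRITE a=75  (a history now [(1, 8), (10, 53), (15, 65), (16, 3), (18, 75)])
v19: WRITE b=53  (b history now [(3, 73), (4, 20), (5, 57), (6, 17), (7, 32), (8, 2), (9, 28), (11, 23), (13, 0), (14, 13), (17, 63), (19, 53)])
READ b @v16: history=[(3, 73), (4, 20), (5, 57), (6, 17), (7, 32), (8, 2), (9, 28), (11, 23), (13, 0), (14, 13), (17, 63), (19, 53)] -> pick v14 -> 13
v20: WRITE b=76  (b history now [(3, 73), (4, 20), (5, 57), (6, 17), (7, 32), (8, 2), (9, 28), (11, 23), (13, 0), (14, 13), (17, 63), (19, 53), (20, 76)])
v21: WRITE c=12  (c history now [(2, 74), (12, 76), (21, 12)])
v22: WRITE c=70  (c history now [(2, 74), (12, 76), (21, 12), (22, 70)])
READ c @v18: history=[(2, 74), (12, 76), (21, 12), (22, 70)] -> pick v12 -> 76
v23: WRITE b=26  (b history now [(3, 73), (4, 20), (5, 57), (6, 17), (7, 32), (8, 2), (9, 28), (11, 23), (13, 0), (14, 13), (17, 63), (19, 53), (20, 76), (23, 26)])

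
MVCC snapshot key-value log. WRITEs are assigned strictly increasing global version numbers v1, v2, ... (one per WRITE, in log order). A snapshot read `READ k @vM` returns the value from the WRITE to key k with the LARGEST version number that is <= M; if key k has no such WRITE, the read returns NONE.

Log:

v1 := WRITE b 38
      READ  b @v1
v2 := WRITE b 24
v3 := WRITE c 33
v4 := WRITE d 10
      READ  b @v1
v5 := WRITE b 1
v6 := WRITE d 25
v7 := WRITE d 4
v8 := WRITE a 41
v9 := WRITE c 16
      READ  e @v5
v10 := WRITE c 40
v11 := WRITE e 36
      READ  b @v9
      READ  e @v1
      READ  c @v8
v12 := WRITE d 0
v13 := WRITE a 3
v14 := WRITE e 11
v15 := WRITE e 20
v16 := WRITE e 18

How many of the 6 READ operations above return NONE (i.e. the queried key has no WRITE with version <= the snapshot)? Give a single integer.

v1: WRITE b=38  (b history now [(1, 38)])
READ b @v1: history=[(1, 38)] -> pick v1 -> 38
v2: WRITE b=24  (b history now [(1, 38), (2, 24)])
v3: WRITE c=33  (c history now [(3, 33)])
v4: WRITE d=10  (d history now [(4, 10)])
READ b @v1: history=[(1, 38), (2, 24)] -> pick v1 -> 38
v5: WRITE b=1  (b history now [(1, 38), (2, 24), (5, 1)])
v6: WRITE d=25  (d history now [(4, 10), (6, 25)])
v7: WRITE d=4  (d history now [(4, 10), (6, 25), (7, 4)])
v8: WRITE a=41  (a history now [(8, 41)])
v9: WRITE c=16  (c history now [(3, 33), (9, 16)])
READ e @v5: history=[] -> no version <= 5 -> NONE
v10: WRITE c=40  (c history now [(3, 33), (9, 16), (10, 40)])
v11: WRITE e=36  (e history now [(11, 36)])
READ b @v9: history=[(1, 38), (2, 24), (5, 1)] -> pick v5 -> 1
READ e @v1: history=[(11, 36)] -> no version <= 1 -> NONE
READ c @v8: history=[(3, 33), (9, 16), (10, 40)] -> pick v3 -> 33
v12: WRITE d=0  (d history now [(4, 10), (6, 25), (7, 4), (12, 0)])
v13: WRITE a=3  (a history now [(8, 41), (13, 3)])
v14: WRITE e=11  (e history now [(11, 36), (14, 11)])
v15: WRITE e=20  (e history now [(11, 36), (14, 11), (15, 20)])
v16: WRITE e=18  (e history now [(11, 36), (14, 11), (15, 20), (16, 18)])
Read results in order: ['38', '38', 'NONE', '1', 'NONE', '33']
NONE count = 2

Answer: 2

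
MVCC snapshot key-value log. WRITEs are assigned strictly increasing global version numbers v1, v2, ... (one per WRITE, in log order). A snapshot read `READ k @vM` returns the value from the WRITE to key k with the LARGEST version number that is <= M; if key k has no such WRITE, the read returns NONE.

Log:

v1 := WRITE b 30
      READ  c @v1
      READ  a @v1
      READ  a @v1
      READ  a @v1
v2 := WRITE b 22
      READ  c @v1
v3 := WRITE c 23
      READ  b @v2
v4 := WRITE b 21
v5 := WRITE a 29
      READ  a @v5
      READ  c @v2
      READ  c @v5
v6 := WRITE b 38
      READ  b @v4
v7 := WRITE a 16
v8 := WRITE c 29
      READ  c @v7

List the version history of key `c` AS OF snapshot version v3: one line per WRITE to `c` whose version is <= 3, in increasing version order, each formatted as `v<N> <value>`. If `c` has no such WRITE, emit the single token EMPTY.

Scan writes for key=c with version <= 3:
  v1 WRITE b 30 -> skip
  v2 WRITE b 22 -> skip
  v3 WRITE c 23 -> keep
  v4 WRITE b 21 -> skip
  v5 WRITE a 29 -> skip
  v6 WRITE b 38 -> skip
  v7 WRITE a 16 -> skip
  v8 WRITE c 29 -> drop (> snap)
Collected: [(3, 23)]

Answer: v3 23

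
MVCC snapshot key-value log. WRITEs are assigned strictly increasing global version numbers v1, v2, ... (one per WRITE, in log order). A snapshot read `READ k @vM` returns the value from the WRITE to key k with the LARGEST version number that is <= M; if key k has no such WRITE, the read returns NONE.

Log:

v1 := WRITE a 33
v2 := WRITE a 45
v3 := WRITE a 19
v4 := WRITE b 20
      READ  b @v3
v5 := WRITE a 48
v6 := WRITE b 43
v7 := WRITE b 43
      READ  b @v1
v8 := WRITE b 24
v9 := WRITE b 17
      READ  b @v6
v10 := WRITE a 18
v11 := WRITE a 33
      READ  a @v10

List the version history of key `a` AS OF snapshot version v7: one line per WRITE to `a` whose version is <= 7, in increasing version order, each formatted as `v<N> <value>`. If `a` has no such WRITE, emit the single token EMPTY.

Answer: v1 33
v2 45
v3 19
v5 48

Derivation:
Scan writes for key=a with version <= 7:
  v1 WRITE a 33 -> keep
  v2 WRITE a 45 -> keep
  v3 WRITE a 19 -> keep
  v4 WRITE b 20 -> skip
  v5 WRITE a 48 -> keep
  v6 WRITE b 43 -> skip
  v7 WRITE b 43 -> skip
  v8 WRITE b 24 -> skip
  v9 WRITE b 17 -> skip
  v10 WRITE a 18 -> drop (> snap)
  v11 WRITE a 33 -> drop (> snap)
Collected: [(1, 33), (2, 45), (3, 19), (5, 48)]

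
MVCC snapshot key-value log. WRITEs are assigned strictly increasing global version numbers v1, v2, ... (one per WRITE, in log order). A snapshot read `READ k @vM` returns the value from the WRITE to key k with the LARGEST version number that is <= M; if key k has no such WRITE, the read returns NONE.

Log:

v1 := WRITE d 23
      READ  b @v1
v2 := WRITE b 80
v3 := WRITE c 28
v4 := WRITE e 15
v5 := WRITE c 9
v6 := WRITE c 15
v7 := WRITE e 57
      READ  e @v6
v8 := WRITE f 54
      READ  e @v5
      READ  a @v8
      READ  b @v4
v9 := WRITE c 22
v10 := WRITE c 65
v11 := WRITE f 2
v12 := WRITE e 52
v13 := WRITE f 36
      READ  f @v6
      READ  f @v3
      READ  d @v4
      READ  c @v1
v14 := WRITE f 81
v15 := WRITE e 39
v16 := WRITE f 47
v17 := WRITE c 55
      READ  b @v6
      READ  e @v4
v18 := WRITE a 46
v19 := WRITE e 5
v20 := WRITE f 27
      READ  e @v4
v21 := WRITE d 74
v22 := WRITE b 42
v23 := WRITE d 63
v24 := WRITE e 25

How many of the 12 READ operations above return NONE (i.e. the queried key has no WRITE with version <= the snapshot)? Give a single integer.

v1: WRITE d=23  (d history now [(1, 23)])
READ b @v1: history=[] -> no version <= 1 -> NONE
v2: WRITE b=80  (b history now [(2, 80)])
v3: WRITE c=28  (c history now [(3, 28)])
v4: WRITE e=15  (e history now [(4, 15)])
v5: WRITE c=9  (c history now [(3, 28), (5, 9)])
v6: WRITE c=15  (c history now [(3, 28), (5, 9), (6, 15)])
v7: WRITE e=57  (e history now [(4, 15), (7, 57)])
READ e @v6: history=[(4, 15), (7, 57)] -> pick v4 -> 15
v8: WRITE f=54  (f history now [(8, 54)])
READ e @v5: history=[(4, 15), (7, 57)] -> pick v4 -> 15
READ a @v8: history=[] -> no version <= 8 -> NONE
READ b @v4: history=[(2, 80)] -> pick v2 -> 80
v9: WRITE c=22  (c history now [(3, 28), (5, 9), (6, 15), (9, 22)])
v10: WRITE c=65  (c history now [(3, 28), (5, 9), (6, 15), (9, 22), (10, 65)])
v11: WRITE f=2  (f history now [(8, 54), (11, 2)])
v12: WRITE e=52  (e history now [(4, 15), (7, 57), (12, 52)])
v13: WRITE f=36  (f history now [(8, 54), (11, 2), (13, 36)])
READ f @v6: history=[(8, 54), (11, 2), (13, 36)] -> no version <= 6 -> NONE
READ f @v3: history=[(8, 54), (11, 2), (13, 36)] -> no version <= 3 -> NONE
READ d @v4: history=[(1, 23)] -> pick v1 -> 23
READ c @v1: history=[(3, 28), (5, 9), (6, 15), (9, 22), (10, 65)] -> no version <= 1 -> NONE
v14: WRITE f=81  (f history now [(8, 54), (11, 2), (13, 36), (14, 81)])
v15: WRITE e=39  (e history now [(4, 15), (7, 57), (12, 52), (15, 39)])
v16: WRITE f=47  (f history now [(8, 54), (11, 2), (13, 36), (14, 81), (16, 47)])
v17: WRITE c=55  (c history now [(3, 28), (5, 9), (6, 15), (9, 22), (10, 65), (17, 55)])
READ b @v6: history=[(2, 80)] -> pick v2 -> 80
READ e @v4: history=[(4, 15), (7, 57), (12, 52), (15, 39)] -> pick v4 -> 15
v18: WRITE a=46  (a history now [(18, 46)])
v19: WRITE e=5  (e history now [(4, 15), (7, 57), (12, 52), (15, 39), (19, 5)])
v20: WRITE f=27  (f history now [(8, 54), (11, 2), (13, 36), (14, 81), (16, 47), (20, 27)])
READ e @v4: history=[(4, 15), (7, 57), (12, 52), (15, 39), (19, 5)] -> pick v4 -> 15
v21: WRITE d=74  (d history now [(1, 23), (21, 74)])
v22: WRITE b=42  (b history now [(2, 80), (22, 42)])
v23: WRITE d=63  (d history now [(1, 23), (21, 74), (23, 63)])
v24: WRITE e=25  (e history now [(4, 15), (7, 57), (12, 52), (15, 39), (19, 5), (24, 25)])
Read results in order: ['NONE', '15', '15', 'NONE', '80', 'NONE', 'NONE', '23', 'NONE', '80', '15', '15']
NONE count = 5

Answer: 5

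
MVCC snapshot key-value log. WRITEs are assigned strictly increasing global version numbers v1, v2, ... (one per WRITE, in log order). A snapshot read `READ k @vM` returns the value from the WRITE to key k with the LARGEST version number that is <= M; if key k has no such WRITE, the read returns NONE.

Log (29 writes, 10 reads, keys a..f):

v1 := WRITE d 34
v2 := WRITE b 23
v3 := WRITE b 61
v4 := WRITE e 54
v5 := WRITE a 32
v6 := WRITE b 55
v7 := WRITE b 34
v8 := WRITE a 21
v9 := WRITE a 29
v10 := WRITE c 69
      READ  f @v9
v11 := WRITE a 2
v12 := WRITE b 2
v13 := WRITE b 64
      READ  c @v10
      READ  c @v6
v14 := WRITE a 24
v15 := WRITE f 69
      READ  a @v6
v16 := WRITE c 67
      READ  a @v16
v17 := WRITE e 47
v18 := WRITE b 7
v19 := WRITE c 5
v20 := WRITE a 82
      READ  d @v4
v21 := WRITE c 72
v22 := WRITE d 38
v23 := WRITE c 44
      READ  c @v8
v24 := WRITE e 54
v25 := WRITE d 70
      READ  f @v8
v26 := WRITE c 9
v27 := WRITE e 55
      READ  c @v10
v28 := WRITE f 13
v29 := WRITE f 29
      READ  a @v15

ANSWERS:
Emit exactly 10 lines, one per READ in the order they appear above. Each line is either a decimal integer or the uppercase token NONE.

Answer: NONE
69
NONE
32
24
34
NONE
NONE
69
24

Derivation:
v1: WRITE d=34  (d history now [(1, 34)])
v2: WRITE b=23  (b history now [(2, 23)])
v3: WRITE b=61  (b history now [(2, 23), (3, 61)])
v4: WRITE e=54  (e history now [(4, 54)])
v5: WRITE a=32  (a history now [(5, 32)])
v6: WRITE b=55  (b history now [(2, 23), (3, 61), (6, 55)])
v7: WRITE b=34  (b history now [(2, 23), (3, 61), (6, 55), (7, 34)])
v8: WRITE a=21  (a history now [(5, 32), (8, 21)])
v9: WRITE a=29  (a history now [(5, 32), (8, 21), (9, 29)])
v10: WRITE c=69  (c history now [(10, 69)])
READ f @v9: history=[] -> no version <= 9 -> NONE
v11: WRITE a=2  (a history now [(5, 32), (8, 21), (9, 29), (11, 2)])
v12: WRITE b=2  (b history now [(2, 23), (3, 61), (6, 55), (7, 34), (12, 2)])
v13: WRITE b=64  (b history now [(2, 23), (3, 61), (6, 55), (7, 34), (12, 2), (13, 64)])
READ c @v10: history=[(10, 69)] -> pick v10 -> 69
READ c @v6: history=[(10, 69)] -> no version <= 6 -> NONE
v14: WRITE a=24  (a history now [(5, 32), (8, 21), (9, 29), (11, 2), (14, 24)])
v15: WRITE f=69  (f history now [(15, 69)])
READ a @v6: history=[(5, 32), (8, 21), (9, 29), (11, 2), (14, 24)] -> pick v5 -> 32
v16: WRITE c=67  (c history now [(10, 69), (16, 67)])
READ a @v16: history=[(5, 32), (8, 21), (9, 29), (11, 2), (14, 24)] -> pick v14 -> 24
v17: WRITE e=47  (e history now [(4, 54), (17, 47)])
v18: WRITE b=7  (b history now [(2, 23), (3, 61), (6, 55), (7, 34), (12, 2), (13, 64), (18, 7)])
v19: WRITE c=5  (c history now [(10, 69), (16, 67), (19, 5)])
v20: WRITE a=82  (a history now [(5, 32), (8, 21), (9, 29), (11, 2), (14, 24), (20, 82)])
READ d @v4: history=[(1, 34)] -> pick v1 -> 34
v21: WRITE c=72  (c history now [(10, 69), (16, 67), (19, 5), (21, 72)])
v22: WRITE d=38  (d history now [(1, 34), (22, 38)])
v23: WRITE c=44  (c history now [(10, 69), (16, 67), (19, 5), (21, 72), (23, 44)])
READ c @v8: history=[(10, 69), (16, 67), (19, 5), (21, 72), (23, 44)] -> no version <= 8 -> NONE
v24: WRITE e=54  (e history now [(4, 54), (17, 47), (24, 54)])
v25: WRITE d=70  (d history now [(1, 34), (22, 38), (25, 70)])
READ f @v8: history=[(15, 69)] -> no version <= 8 -> NONE
v26: WRITE c=9  (c history now [(10, 69), (16, 67), (19, 5), (21, 72), (23, 44), (26, 9)])
v27: WRITE e=55  (e history now [(4, 54), (17, 47), (24, 54), (27, 55)])
READ c @v10: history=[(10, 69), (16, 67), (19, 5), (21, 72), (23, 44), (26, 9)] -> pick v10 -> 69
v28: WRITE f=13  (f history now [(15, 69), (28, 13)])
v29: WRITE f=29  (f history now [(15, 69), (28, 13), (29, 29)])
READ a @v15: history=[(5, 32), (8, 21), (9, 29), (11, 2), (14, 24), (20, 82)] -> pick v14 -> 24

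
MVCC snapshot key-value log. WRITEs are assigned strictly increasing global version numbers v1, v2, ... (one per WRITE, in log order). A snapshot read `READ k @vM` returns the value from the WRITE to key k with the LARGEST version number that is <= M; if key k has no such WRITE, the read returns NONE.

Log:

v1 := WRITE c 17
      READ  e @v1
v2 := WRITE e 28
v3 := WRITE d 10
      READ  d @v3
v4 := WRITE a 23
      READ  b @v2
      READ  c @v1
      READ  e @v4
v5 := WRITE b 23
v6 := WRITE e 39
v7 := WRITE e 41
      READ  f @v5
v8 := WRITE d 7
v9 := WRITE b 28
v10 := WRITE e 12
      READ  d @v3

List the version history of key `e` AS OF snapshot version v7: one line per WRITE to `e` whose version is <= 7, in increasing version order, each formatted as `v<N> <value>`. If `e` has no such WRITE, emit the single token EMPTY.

Answer: v2 28
v6 39
v7 41

Derivation:
Scan writes for key=e with version <= 7:
  v1 WRITE c 17 -> skip
  v2 WRITE e 28 -> keep
  v3 WRITE d 10 -> skip
  v4 WRITE a 23 -> skip
  v5 WRITE b 23 -> skip
  v6 WRITE e 39 -> keep
  v7 WRITE e 41 -> keep
  v8 WRITE d 7 -> skip
  v9 WRITE b 28 -> skip
  v10 WRITE e 12 -> drop (> snap)
Collected: [(2, 28), (6, 39), (7, 41)]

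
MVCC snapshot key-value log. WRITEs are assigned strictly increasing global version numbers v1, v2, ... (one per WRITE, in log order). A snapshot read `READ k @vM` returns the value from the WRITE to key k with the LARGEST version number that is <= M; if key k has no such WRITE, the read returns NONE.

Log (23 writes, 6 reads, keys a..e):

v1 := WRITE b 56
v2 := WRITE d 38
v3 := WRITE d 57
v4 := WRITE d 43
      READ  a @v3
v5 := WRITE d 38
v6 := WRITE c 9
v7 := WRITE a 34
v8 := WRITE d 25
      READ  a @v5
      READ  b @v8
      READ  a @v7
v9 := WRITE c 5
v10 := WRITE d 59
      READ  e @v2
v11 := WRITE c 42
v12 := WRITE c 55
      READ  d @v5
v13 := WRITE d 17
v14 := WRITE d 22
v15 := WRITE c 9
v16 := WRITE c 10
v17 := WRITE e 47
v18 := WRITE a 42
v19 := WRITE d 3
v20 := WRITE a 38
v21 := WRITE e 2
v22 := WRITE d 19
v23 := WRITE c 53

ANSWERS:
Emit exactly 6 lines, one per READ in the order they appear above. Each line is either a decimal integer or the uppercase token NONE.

v1: WRITE b=56  (b history now [(1, 56)])
v2: WRITE d=38  (d history now [(2, 38)])
v3: WRITE d=57  (d history now [(2, 38), (3, 57)])
v4: WRITE d=43  (d history now [(2, 38), (3, 57), (4, 43)])
READ a @v3: history=[] -> no version <= 3 -> NONE
v5: WRITE d=38  (d history now [(2, 38), (3, 57), (4, 43), (5, 38)])
v6: WRITE c=9  (c history now [(6, 9)])
v7: WRITE a=34  (a history now [(7, 34)])
v8: WRITE d=25  (d history now [(2, 38), (3, 57), (4, 43), (5, 38), (8, 25)])
READ a @v5: history=[(7, 34)] -> no version <= 5 -> NONE
READ b @v8: history=[(1, 56)] -> pick v1 -> 56
READ a @v7: history=[(7, 34)] -> pick v7 -> 34
v9: WRITE c=5  (c history now [(6, 9), (9, 5)])
v10: WRITE d=59  (d history now [(2, 38), (3, 57), (4, 43), (5, 38), (8, 25), (10, 59)])
READ e @v2: history=[] -> no version <= 2 -> NONE
v11: WRITE c=42  (c history now [(6, 9), (9, 5), (11, 42)])
v12: WRITE c=55  (c history now [(6, 9), (9, 5), (11, 42), (12, 55)])
READ d @v5: history=[(2, 38), (3, 57), (4, 43), (5, 38), (8, 25), (10, 59)] -> pick v5 -> 38
v13: WRITE d=17  (d history now [(2, 38), (3, 57), (4, 43), (5, 38), (8, 25), (10, 59), (13, 17)])
v14: WRITE d=22  (d history now [(2, 38), (3, 57), (4, 43), (5, 38), (8, 25), (10, 59), (13, 17), (14, 22)])
v15: WRITE c=9  (c history now [(6, 9), (9, 5), (11, 42), (12, 55), (15, 9)])
v16: WRITE c=10  (c history now [(6, 9), (9, 5), (11, 42), (12, 55), (15, 9), (16, 10)])
v17: WRITE e=47  (e history now [(17, 47)])
v18: WRITE a=42  (a history now [(7, 34), (18, 42)])
v19: WRITE d=3  (d history now [(2, 38), (3, 57), (4, 43), (5, 38), (8, 25), (10, 59), (13, 17), (14, 22), (19, 3)])
v20: WRITE a=38  (a history now [(7, 34), (18, 42), (20, 38)])
v21: WRITE e=2  (e history now [(17, 47), (21, 2)])
v22: WRITE d=19  (d history now [(2, 38), (3, 57), (4, 43), (5, 38), (8, 25), (10, 59), (13, 17), (14, 22), (19, 3), (22, 19)])
v23: WRITE c=53  (c history now [(6, 9), (9, 5), (11, 42), (12, 55), (15, 9), (16, 10), (23, 53)])

Answer: NONE
NONE
56
34
NONE
38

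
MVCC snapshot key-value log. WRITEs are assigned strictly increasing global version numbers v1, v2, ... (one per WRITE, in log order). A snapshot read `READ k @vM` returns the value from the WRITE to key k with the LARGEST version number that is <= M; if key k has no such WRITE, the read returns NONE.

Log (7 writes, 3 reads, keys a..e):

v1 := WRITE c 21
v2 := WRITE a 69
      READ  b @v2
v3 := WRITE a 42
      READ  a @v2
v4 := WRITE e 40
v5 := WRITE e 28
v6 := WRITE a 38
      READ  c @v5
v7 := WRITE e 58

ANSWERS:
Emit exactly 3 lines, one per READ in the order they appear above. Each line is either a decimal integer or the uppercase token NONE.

v1: WRITE c=21  (c history now [(1, 21)])
v2: WRITE a=69  (a history now [(2, 69)])
READ b @v2: history=[] -> no version <= 2 -> NONE
v3: WRITE a=42  (a history now [(2, 69), (3, 42)])
READ a @v2: history=[(2, 69), (3, 42)] -> pick v2 -> 69
v4: WRITE e=40  (e history now [(4, 40)])
v5: WRITE e=28  (e history now [(4, 40), (5, 28)])
v6: WRITE a=38  (a history now [(2, 69), (3, 42), (6, 38)])
READ c @v5: history=[(1, 21)] -> pick v1 -> 21
v7: WRITE e=58  (e history now [(4, 40), (5, 28), (7, 58)])

Answer: NONE
69
21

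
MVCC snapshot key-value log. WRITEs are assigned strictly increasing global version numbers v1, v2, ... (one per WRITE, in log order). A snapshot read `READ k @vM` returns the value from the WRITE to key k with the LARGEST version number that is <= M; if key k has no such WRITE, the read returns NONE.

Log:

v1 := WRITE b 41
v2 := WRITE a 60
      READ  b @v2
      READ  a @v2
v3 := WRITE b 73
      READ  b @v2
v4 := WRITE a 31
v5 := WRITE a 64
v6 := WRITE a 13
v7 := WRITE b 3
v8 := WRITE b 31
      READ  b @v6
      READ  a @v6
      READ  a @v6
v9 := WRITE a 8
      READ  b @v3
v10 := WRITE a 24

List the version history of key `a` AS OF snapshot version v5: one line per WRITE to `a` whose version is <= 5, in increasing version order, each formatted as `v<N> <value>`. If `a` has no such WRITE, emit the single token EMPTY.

Scan writes for key=a with version <= 5:
  v1 WRITE b 41 -> skip
  v2 WRITE a 60 -> keep
  v3 WRITE b 73 -> skip
  v4 WRITE a 31 -> keep
  v5 WRITE a 64 -> keep
  v6 WRITE a 13 -> drop (> snap)
  v7 WRITE b 3 -> skip
  v8 WRITE b 31 -> skip
  v9 WRITE a 8 -> drop (> snap)
  v10 WRITE a 24 -> drop (> snap)
Collected: [(2, 60), (4, 31), (5, 64)]

Answer: v2 60
v4 31
v5 64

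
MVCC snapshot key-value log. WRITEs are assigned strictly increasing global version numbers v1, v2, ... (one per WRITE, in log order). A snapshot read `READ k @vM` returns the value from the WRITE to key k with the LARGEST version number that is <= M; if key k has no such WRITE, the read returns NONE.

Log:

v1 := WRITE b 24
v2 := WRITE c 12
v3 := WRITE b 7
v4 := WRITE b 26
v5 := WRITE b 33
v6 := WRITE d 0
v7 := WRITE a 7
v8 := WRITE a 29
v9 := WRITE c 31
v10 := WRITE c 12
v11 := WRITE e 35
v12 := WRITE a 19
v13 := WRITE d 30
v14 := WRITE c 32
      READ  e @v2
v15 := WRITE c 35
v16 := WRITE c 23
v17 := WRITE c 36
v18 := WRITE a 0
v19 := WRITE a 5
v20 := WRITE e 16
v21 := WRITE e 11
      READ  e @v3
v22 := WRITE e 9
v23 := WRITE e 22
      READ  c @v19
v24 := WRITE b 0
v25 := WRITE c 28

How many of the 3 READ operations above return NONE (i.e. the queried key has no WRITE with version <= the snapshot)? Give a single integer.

Answer: 2

Derivation:
v1: WRITE b=24  (b history now [(1, 24)])
v2: WRITE c=12  (c history now [(2, 12)])
v3: WRITE b=7  (b history now [(1, 24), (3, 7)])
v4: WRITE b=26  (b history now [(1, 24), (3, 7), (4, 26)])
v5: WRITE b=33  (b history now [(1, 24), (3, 7), (4, 26), (5, 33)])
v6: WRITE d=0  (d history now [(6, 0)])
v7: WRITE a=7  (a history now [(7, 7)])
v8: WRITE a=29  (a history now [(7, 7), (8, 29)])
v9: WRITE c=31  (c history now [(2, 12), (9, 31)])
v10: WRITE c=12  (c history now [(2, 12), (9, 31), (10, 12)])
v11: WRITE e=35  (e history now [(11, 35)])
v12: WRITE a=19  (a history now [(7, 7), (8, 29), (12, 19)])
v13: WRITE d=30  (d history now [(6, 0), (13, 30)])
v14: WRITE c=32  (c history now [(2, 12), (9, 31), (10, 12), (14, 32)])
READ e @v2: history=[(11, 35)] -> no version <= 2 -> NONE
v15: WRITE c=35  (c history now [(2, 12), (9, 31), (10, 12), (14, 32), (15, 35)])
v16: WRITE c=23  (c history now [(2, 12), (9, 31), (10, 12), (14, 32), (15, 35), (16, 23)])
v17: WRITE c=36  (c history now [(2, 12), (9, 31), (10, 12), (14, 32), (15, 35), (16, 23), (17, 36)])
v18: WRITE a=0  (a history now [(7, 7), (8, 29), (12, 19), (18, 0)])
v19: WRITE a=5  (a history now [(7, 7), (8, 29), (12, 19), (18, 0), (19, 5)])
v20: WRITE e=16  (e history now [(11, 35), (20, 16)])
v21: WRITE e=11  (e history now [(11, 35), (20, 16), (21, 11)])
READ e @v3: history=[(11, 35), (20, 16), (21, 11)] -> no version <= 3 -> NONE
v22: WRITE e=9  (e history now [(11, 35), (20, 16), (21, 11), (22, 9)])
v23: WRITE e=22  (e history now [(11, 35), (20, 16), (21, 11), (22, 9), (23, 22)])
READ c @v19: history=[(2, 12), (9, 31), (10, 12), (14, 32), (15, 35), (16, 23), (17, 36)] -> pick v17 -> 36
v24: WRITE b=0  (b history now [(1, 24), (3, 7), (4, 26), (5, 33), (24, 0)])
v25: WRITE c=28  (c history now [(2, 12), (9, 31), (10, 12), (14, 32), (15, 35), (16, 23), (17, 36), (25, 28)])
Read results in order: ['NONE', 'NONE', '36']
NONE count = 2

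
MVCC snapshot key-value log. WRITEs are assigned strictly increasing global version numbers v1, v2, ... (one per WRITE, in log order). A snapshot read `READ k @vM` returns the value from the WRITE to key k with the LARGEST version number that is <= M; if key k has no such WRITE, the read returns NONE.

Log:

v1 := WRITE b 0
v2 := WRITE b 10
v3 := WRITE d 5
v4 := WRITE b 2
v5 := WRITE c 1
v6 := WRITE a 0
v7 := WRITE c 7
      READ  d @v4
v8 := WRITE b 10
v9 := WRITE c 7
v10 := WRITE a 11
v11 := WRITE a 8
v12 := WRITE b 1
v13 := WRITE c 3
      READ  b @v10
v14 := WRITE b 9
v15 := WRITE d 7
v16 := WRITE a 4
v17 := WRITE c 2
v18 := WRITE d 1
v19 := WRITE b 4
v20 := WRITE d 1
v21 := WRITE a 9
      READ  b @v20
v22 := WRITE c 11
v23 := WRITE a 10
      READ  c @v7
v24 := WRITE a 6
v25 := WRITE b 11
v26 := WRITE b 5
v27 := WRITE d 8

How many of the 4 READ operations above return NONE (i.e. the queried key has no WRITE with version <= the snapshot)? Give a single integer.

Answer: 0

Derivation:
v1: WRITE b=0  (b history now [(1, 0)])
v2: WRITE b=10  (b history now [(1, 0), (2, 10)])
v3: WRITE d=5  (d history now [(3, 5)])
v4: WRITE b=2  (b history now [(1, 0), (2, 10), (4, 2)])
v5: WRITE c=1  (c history now [(5, 1)])
v6: WRITE a=0  (a history now [(6, 0)])
v7: WRITE c=7  (c history now [(5, 1), (7, 7)])
READ d @v4: history=[(3, 5)] -> pick v3 -> 5
v8: WRITE b=10  (b history now [(1, 0), (2, 10), (4, 2), (8, 10)])
v9: WRITE c=7  (c history now [(5, 1), (7, 7), (9, 7)])
v10: WRITE a=11  (a history now [(6, 0), (10, 11)])
v11: WRITE a=8  (a history now [(6, 0), (10, 11), (11, 8)])
v12: WRITE b=1  (b history now [(1, 0), (2, 10), (4, 2), (8, 10), (12, 1)])
v13: WRITE c=3  (c history now [(5, 1), (7, 7), (9, 7), (13, 3)])
READ b @v10: history=[(1, 0), (2, 10), (4, 2), (8, 10), (12, 1)] -> pick v8 -> 10
v14: WRITE b=9  (b history now [(1, 0), (2, 10), (4, 2), (8, 10), (12, 1), (14, 9)])
v15: WRITE d=7  (d history now [(3, 5), (15, 7)])
v16: WRITE a=4  (a history now [(6, 0), (10, 11), (11, 8), (16, 4)])
v17: WRITE c=2  (c history now [(5, 1), (7, 7), (9, 7), (13, 3), (17, 2)])
v18: WRITE d=1  (d history now [(3, 5), (15, 7), (18, 1)])
v19: WRITE b=4  (b history now [(1, 0), (2, 10), (4, 2), (8, 10), (12, 1), (14, 9), (19, 4)])
v20: WRITE d=1  (d history now [(3, 5), (15, 7), (18, 1), (20, 1)])
v21: WRITE a=9  (a history now [(6, 0), (10, 11), (11, 8), (16, 4), (21, 9)])
READ b @v20: history=[(1, 0), (2, 10), (4, 2), (8, 10), (12, 1), (14, 9), (19, 4)] -> pick v19 -> 4
v22: WRITE c=11  (c history now [(5, 1), (7, 7), (9, 7), (13, 3), (17, 2), (22, 11)])
v23: WRITE a=10  (a history now [(6, 0), (10, 11), (11, 8), (16, 4), (21, 9), (23, 10)])
READ c @v7: history=[(5, 1), (7, 7), (9, 7), (13, 3), (17, 2), (22, 11)] -> pick v7 -> 7
v24: WRITE a=6  (a history now [(6, 0), (10, 11), (11, 8), (16, 4), (21, 9), (23, 10), (24, 6)])
v25: WRITE b=11  (b history now [(1, 0), (2, 10), (4, 2), (8, 10), (12, 1), (14, 9), (19, 4), (25, 11)])
v26: WRITE b=5  (b history now [(1, 0), (2, 10), (4, 2), (8, 10), (12, 1), (14, 9), (19, 4), (25, 11), (26, 5)])
v27: WRITE d=8  (d history now [(3, 5), (15, 7), (18, 1), (20, 1), (27, 8)])
Read results in order: ['5', '10', '4', '7']
NONE count = 0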